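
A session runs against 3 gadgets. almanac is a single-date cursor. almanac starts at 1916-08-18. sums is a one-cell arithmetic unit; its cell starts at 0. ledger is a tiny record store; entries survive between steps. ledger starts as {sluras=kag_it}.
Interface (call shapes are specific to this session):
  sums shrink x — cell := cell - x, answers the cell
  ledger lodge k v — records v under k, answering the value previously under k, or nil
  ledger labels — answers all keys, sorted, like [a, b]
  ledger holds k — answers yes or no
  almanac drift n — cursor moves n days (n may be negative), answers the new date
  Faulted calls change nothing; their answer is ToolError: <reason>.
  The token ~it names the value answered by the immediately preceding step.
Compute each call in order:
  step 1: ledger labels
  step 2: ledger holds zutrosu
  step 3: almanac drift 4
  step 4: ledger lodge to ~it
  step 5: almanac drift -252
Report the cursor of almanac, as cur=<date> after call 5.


~$ ledger labels
:: [sluras]
~$ ledger holds k: zutrosu
:: no
~$ almanac drift n: 4
:: 1916-08-22
~$ ledger lodge k: to v: ~it
:: nil
~$ almanac drift n: -252
:: 1915-12-14

Answer: cur=1915-12-14


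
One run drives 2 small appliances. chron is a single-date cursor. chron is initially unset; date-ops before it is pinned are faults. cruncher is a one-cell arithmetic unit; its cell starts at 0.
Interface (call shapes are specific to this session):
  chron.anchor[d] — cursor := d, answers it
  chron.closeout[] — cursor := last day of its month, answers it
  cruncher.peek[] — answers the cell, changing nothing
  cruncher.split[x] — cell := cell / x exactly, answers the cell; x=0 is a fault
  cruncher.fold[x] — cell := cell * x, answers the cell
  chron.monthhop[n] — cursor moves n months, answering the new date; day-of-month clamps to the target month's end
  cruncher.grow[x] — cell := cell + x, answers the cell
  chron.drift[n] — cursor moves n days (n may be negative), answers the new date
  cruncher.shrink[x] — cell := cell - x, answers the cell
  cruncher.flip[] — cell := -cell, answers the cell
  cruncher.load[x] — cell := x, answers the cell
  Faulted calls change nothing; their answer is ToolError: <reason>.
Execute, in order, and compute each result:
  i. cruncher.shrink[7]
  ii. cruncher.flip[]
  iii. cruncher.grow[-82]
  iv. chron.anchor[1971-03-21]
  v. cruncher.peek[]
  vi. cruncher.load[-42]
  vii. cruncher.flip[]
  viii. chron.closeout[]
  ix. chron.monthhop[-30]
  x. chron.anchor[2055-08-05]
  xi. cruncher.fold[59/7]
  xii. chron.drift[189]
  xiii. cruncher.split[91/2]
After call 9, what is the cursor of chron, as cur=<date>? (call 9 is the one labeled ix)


Answer: cur=1968-09-30

Derivation:
CALL cruncher.shrink[x='7']
RET  -7
CALL cruncher.flip[]
RET  7
CALL cruncher.grow[x='-82']
RET  -75
CALL chron.anchor[d='1971-03-21']
RET  1971-03-21
CALL cruncher.peek[]
RET  -75
CALL cruncher.load[x='-42']
RET  -42
CALL cruncher.flip[]
RET  42
CALL chron.closeout[]
RET  1971-03-31
CALL chron.monthhop[n='-30']
RET  1968-09-30
CALL chron.anchor[d='2055-08-05']
RET  2055-08-05
CALL cruncher.fold[x='59/7']
RET  354
CALL chron.drift[n='189']
RET  2056-02-10
CALL cruncher.split[x='91/2']
RET  708/91


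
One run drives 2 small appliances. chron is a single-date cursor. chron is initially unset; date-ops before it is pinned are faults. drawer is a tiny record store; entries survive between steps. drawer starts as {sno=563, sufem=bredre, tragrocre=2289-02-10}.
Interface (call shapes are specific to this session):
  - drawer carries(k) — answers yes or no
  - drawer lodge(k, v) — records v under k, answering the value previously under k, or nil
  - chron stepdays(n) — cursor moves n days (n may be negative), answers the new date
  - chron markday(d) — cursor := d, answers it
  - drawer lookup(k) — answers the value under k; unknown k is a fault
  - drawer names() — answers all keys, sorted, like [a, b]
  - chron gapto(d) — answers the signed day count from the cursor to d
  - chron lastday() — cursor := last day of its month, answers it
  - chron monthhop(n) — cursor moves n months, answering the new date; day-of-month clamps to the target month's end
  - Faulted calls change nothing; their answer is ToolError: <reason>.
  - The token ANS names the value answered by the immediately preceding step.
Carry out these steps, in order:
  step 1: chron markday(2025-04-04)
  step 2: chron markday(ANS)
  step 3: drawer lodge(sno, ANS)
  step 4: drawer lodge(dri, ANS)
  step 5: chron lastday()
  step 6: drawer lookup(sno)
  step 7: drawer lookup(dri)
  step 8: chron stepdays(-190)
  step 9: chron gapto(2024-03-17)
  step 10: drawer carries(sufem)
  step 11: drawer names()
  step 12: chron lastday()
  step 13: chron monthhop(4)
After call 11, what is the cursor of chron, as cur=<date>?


Answer: cur=2024-10-22

Derivation:
CALL chron markday[d=2025-04-04]
RET  2025-04-04
CALL chron markday[d=ANS]
RET  2025-04-04
CALL drawer lodge[k=sno; v=ANS]
RET  563
CALL drawer lodge[k=dri; v=ANS]
RET  nil
CALL chron lastday[]
RET  2025-04-30
CALL drawer lookup[k=sno]
RET  2025-04-04
CALL drawer lookup[k=dri]
RET  563
CALL chron stepdays[n=-190]
RET  2024-10-22
CALL chron gapto[d=2024-03-17]
RET  -219
CALL drawer carries[k=sufem]
RET  yes
CALL drawer names[]
RET  [dri, sno, sufem, tragrocre]
CALL chron lastday[]
RET  2024-10-31
CALL chron monthhop[n=4]
RET  2025-02-28


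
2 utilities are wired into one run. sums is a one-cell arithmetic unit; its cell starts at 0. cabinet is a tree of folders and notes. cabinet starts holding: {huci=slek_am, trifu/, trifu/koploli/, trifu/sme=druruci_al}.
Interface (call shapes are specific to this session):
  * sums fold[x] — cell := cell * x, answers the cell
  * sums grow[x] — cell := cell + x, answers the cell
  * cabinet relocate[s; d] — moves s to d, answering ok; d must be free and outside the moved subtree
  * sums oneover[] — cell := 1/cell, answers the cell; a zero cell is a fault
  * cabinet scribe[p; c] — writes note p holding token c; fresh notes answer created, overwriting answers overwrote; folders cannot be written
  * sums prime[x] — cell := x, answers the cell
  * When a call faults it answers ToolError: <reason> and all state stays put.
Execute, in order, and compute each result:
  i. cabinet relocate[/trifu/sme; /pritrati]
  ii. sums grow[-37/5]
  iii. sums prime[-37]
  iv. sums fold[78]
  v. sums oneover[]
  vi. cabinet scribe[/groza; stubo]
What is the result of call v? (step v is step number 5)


Answer: -1/2886

Derivation:
>>> cabinet relocate s: /trifu/sme d: /pritrati
  ok
>>> sums grow x: -37/5
  -37/5
>>> sums prime x: -37
  -37
>>> sums fold x: 78
  -2886
>>> sums oneover
  -1/2886
>>> cabinet scribe p: /groza c: stubo
  created


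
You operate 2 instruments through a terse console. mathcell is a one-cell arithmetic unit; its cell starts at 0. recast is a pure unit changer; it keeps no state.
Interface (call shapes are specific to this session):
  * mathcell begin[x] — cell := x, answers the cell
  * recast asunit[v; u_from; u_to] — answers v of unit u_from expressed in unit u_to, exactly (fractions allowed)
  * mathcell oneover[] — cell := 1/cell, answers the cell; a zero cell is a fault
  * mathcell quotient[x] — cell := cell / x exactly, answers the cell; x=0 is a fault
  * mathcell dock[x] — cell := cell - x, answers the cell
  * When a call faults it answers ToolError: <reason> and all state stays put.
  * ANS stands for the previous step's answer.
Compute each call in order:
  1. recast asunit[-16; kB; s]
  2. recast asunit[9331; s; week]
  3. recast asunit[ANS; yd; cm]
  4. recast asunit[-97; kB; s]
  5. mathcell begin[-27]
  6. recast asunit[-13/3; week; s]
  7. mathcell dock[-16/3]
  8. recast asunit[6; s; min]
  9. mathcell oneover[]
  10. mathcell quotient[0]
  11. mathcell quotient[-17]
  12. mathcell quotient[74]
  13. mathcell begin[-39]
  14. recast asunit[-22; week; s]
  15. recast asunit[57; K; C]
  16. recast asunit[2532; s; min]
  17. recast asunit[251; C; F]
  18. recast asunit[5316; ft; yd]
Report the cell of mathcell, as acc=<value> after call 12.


$ recast asunit v: -16 u_from: kB u_to: s
  ToolError: incompatible units
$ recast asunit v: 9331 u_from: s u_to: week
  1333/86400
$ recast asunit v: ANS u_from: yd u_to: cm
  169291/120000
$ recast asunit v: -97 u_from: kB u_to: s
  ToolError: incompatible units
$ mathcell begin x: -27
  -27
$ recast asunit v: -13/3 u_from: week u_to: s
  -2620800
$ mathcell dock x: -16/3
  -65/3
$ recast asunit v: 6 u_from: s u_to: min
  1/10
$ mathcell oneover
  -3/65
$ mathcell quotient x: 0
  ToolError: division by zero
$ mathcell quotient x: -17
  3/1105
$ mathcell quotient x: 74
  3/81770
$ mathcell begin x: -39
  -39
$ recast asunit v: -22 u_from: week u_to: s
  -13305600
$ recast asunit v: 57 u_from: K u_to: C
  -4323/20
$ recast asunit v: 2532 u_from: s u_to: min
  211/5
$ recast asunit v: 251 u_from: C u_to: F
  2419/5
$ recast asunit v: 5316 u_from: ft u_to: yd
  1772

Answer: acc=3/81770


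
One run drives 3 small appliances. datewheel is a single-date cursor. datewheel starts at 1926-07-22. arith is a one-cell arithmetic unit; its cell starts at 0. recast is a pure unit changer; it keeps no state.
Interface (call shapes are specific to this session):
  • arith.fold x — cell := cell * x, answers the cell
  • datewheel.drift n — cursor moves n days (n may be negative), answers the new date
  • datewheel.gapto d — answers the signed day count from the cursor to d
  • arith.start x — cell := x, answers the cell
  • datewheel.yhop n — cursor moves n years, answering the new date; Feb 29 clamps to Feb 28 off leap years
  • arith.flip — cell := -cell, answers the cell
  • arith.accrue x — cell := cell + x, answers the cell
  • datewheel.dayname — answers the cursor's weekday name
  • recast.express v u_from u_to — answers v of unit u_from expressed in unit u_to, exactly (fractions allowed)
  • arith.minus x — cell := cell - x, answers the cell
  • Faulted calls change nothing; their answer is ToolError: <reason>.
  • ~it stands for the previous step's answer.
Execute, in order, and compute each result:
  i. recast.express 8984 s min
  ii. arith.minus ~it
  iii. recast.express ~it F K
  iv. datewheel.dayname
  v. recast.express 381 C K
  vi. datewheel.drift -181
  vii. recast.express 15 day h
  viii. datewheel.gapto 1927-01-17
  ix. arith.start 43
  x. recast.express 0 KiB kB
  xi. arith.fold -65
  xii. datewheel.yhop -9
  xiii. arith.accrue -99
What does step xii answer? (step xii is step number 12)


% recast.express v='8984' u_from='s' u_to='min'
= 2246/15
% arith.minus x='~it'
= -2246/15
% recast.express v='~it' u_from='F' u_to='K'
= 92981/540
% datewheel.dayname
= Thursday
% recast.express v='381' u_from='C' u_to='K'
= 13083/20
% datewheel.drift n='-181'
= 1926-01-22
% recast.express v='15' u_from='day' u_to='h'
= 360
% datewheel.gapto d='1927-01-17'
= 360
% arith.start x='43'
= 43
% recast.express v='0' u_from='KiB' u_to='kB'
= 0
% arith.fold x='-65'
= -2795
% datewheel.yhop n='-9'
= 1917-01-22
% arith.accrue x='-99'
= -2894

Answer: 1917-01-22


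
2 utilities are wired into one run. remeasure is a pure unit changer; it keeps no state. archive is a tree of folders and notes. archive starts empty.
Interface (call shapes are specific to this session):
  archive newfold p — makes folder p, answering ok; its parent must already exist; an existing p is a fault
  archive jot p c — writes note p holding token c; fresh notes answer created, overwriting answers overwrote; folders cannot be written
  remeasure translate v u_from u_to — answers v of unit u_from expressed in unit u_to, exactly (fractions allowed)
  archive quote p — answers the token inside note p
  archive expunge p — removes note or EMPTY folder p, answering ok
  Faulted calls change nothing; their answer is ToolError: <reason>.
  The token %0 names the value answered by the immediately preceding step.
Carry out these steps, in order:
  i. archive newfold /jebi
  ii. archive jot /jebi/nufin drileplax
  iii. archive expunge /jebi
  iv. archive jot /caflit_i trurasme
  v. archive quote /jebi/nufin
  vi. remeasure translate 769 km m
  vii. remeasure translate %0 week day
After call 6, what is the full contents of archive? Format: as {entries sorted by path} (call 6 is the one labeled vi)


Answer: {caflit_i=trurasme, jebi/, jebi/nufin=drileplax}

Derivation:
// archive newfold(/jebi) => ok
// archive jot(/jebi/nufin, drileplax) => created
// archive expunge(/jebi) => ToolError: not empty
// archive jot(/caflit_i, trurasme) => created
// archive quote(/jebi/nufin) => drileplax
// remeasure translate(769, km, m) => 769000
// remeasure translate(%0, week, day) => 5383000


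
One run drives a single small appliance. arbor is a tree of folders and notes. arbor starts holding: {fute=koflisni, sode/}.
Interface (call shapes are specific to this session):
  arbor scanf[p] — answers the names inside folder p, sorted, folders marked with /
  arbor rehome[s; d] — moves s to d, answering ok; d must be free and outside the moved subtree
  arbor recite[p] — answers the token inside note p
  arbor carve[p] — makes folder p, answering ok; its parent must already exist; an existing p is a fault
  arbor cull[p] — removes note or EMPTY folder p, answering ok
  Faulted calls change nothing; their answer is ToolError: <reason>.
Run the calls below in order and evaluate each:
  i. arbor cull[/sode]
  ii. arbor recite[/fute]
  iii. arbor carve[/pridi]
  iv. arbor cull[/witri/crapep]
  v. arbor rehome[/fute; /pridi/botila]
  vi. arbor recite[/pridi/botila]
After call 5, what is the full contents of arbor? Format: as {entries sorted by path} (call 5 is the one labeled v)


% arbor cull(p: /sode) -> ok
% arbor recite(p: /fute) -> koflisni
% arbor carve(p: /pridi) -> ok
% arbor cull(p: /witri/crapep) -> ToolError: not found
% arbor rehome(s: /fute, d: /pridi/botila) -> ok
% arbor recite(p: /pridi/botila) -> koflisni

Answer: {pridi/, pridi/botila=koflisni}


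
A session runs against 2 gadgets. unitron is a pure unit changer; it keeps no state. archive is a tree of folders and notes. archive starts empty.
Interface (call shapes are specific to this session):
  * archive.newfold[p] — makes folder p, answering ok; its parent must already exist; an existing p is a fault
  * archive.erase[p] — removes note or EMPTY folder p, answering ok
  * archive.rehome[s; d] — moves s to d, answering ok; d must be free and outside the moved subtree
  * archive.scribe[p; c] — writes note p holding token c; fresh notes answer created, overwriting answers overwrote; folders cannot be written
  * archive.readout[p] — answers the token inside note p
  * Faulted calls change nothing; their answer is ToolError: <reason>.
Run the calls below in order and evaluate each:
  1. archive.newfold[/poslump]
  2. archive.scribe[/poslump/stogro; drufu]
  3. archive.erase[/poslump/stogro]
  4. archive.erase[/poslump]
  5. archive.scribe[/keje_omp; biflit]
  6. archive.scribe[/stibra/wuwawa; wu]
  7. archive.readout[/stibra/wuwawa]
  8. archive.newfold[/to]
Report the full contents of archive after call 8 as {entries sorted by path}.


Answer: {keje_omp=biflit, to/}

Derivation:
Next I call newfold(/poslump), → ok.
Now I run scribe(/poslump/stogro, drufu), and see created.
I call erase(/poslump/stogro), → ok.
Then erase(/poslump): ok.
Now I run scribe(/keje_omp, biflit), and see created.
I run scribe(/stibra/wuwawa, wu), → ToolError: no parent.
I invoke readout(/stibra/wuwawa), — result: ToolError: not found.
I use newfold(/to), and get ok.


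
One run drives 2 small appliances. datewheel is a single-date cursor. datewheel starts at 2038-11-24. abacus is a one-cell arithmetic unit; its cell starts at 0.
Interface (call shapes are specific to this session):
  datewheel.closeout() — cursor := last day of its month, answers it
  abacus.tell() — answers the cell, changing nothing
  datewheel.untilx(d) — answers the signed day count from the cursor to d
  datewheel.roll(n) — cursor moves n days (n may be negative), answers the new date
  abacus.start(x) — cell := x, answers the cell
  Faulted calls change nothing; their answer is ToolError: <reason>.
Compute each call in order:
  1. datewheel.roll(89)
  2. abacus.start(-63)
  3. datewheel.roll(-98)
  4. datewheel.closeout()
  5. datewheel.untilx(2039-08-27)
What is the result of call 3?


Step: datewheel.roll[89]
Result: 2039-02-21
Step: abacus.start[-63]
Result: -63
Step: datewheel.roll[-98]
Result: 2038-11-15
Step: datewheel.closeout[]
Result: 2038-11-30
Step: datewheel.untilx[2039-08-27]
Result: 270

Answer: 2038-11-15


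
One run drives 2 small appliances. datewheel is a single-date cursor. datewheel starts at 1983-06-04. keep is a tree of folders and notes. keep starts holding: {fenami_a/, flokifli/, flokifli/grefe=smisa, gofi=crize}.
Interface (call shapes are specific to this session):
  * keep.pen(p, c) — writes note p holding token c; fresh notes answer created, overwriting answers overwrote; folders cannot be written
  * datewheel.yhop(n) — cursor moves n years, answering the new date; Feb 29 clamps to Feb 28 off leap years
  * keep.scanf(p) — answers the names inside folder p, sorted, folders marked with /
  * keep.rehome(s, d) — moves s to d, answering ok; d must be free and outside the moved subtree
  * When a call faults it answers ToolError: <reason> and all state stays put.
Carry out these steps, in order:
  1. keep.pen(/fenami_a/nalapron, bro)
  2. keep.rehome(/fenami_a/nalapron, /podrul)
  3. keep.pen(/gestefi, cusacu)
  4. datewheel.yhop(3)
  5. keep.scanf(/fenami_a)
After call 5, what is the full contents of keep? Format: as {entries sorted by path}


>> keep.pen(/fenami_a/nalapron, bro)
<< created
>> keep.rehome(/fenami_a/nalapron, /podrul)
<< ok
>> keep.pen(/gestefi, cusacu)
<< created
>> datewheel.yhop(3)
<< 1986-06-04
>> keep.scanf(/fenami_a)
<< []

Answer: {fenami_a/, flokifli/, flokifli/grefe=smisa, gestefi=cusacu, gofi=crize, podrul=bro}


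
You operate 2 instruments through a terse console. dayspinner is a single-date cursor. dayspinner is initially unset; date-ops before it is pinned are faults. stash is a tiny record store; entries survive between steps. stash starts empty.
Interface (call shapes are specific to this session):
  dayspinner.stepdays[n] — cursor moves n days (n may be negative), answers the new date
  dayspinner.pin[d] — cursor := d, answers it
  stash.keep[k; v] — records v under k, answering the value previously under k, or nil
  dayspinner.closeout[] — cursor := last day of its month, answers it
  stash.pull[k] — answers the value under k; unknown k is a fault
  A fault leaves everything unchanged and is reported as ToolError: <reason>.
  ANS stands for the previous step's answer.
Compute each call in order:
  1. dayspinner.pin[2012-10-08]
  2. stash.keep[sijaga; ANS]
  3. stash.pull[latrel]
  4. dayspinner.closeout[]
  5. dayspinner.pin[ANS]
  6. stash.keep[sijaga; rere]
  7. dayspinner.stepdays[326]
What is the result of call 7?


>>> dayspinner.pin d=2012-10-08
:: 2012-10-08
>>> stash.keep k=sijaga v=ANS
:: nil
>>> stash.pull k=latrel
:: ToolError: no such key latrel
>>> dayspinner.closeout
:: 2012-10-31
>>> dayspinner.pin d=ANS
:: 2012-10-31
>>> stash.keep k=sijaga v=rere
:: 2012-10-08
>>> dayspinner.stepdays n=326
:: 2013-09-22

Answer: 2013-09-22


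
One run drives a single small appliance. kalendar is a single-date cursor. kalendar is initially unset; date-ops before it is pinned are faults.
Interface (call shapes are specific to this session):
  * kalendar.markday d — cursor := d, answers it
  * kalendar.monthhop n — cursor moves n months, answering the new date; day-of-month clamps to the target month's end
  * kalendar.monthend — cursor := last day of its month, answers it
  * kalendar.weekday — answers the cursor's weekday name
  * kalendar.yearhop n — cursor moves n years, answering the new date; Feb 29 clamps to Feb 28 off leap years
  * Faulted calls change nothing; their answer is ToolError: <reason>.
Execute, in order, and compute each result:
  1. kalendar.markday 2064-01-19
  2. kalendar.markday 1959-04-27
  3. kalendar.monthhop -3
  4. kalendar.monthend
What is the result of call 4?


-> kalendar.markday(d→2064-01-19)
<- 2064-01-19
-> kalendar.markday(d→1959-04-27)
<- 1959-04-27
-> kalendar.monthhop(n→-3)
<- 1959-01-27
-> kalendar.monthend()
<- 1959-01-31

Answer: 1959-01-31


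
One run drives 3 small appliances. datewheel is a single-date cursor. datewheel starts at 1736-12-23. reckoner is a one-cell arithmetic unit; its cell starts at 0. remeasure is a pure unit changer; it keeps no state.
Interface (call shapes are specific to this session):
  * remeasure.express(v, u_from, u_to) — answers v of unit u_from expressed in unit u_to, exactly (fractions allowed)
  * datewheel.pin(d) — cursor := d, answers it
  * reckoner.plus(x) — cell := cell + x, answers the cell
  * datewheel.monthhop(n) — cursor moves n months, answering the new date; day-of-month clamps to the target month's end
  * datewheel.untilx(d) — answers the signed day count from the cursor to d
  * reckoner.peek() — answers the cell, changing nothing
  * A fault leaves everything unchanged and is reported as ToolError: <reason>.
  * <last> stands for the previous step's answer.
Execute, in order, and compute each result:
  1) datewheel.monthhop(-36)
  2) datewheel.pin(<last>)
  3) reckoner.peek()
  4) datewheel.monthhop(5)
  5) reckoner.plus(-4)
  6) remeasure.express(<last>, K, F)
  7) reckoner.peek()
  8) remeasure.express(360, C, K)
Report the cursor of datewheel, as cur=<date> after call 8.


·→ datewheel.monthhop(n='-36')
·← 1733-12-23
·→ datewheel.pin(d='<last>')
·← 1733-12-23
·→ reckoner.peek()
·← 0
·→ datewheel.monthhop(n='5')
·← 1734-05-23
·→ reckoner.plus(x='-4')
·← -4
·→ remeasure.express(v='<last>', u_from='K', u_to='F')
·← -46687/100
·→ reckoner.peek()
·← -4
·→ remeasure.express(v='360', u_from='C', u_to='K')
·← 12663/20

Answer: cur=1734-05-23


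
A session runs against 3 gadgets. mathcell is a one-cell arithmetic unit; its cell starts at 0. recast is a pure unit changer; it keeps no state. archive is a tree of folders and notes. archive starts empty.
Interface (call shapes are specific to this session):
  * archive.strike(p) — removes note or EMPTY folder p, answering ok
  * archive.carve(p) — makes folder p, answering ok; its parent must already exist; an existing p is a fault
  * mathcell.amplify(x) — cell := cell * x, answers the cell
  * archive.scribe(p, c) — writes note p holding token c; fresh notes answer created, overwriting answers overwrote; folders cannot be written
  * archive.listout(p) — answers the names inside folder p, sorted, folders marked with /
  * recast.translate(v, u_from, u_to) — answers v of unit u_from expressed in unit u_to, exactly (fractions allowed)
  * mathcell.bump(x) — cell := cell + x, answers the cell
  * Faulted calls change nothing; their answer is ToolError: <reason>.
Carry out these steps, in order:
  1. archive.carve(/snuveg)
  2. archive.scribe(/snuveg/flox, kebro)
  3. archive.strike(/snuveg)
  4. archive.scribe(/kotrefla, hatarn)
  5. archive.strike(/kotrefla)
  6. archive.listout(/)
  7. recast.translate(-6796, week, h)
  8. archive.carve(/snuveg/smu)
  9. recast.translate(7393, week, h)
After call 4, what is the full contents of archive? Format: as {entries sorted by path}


Do: carve[p='/snuveg']
See: ok
Do: scribe[p='/snuveg/flox'; c='kebro']
See: created
Do: strike[p='/snuveg']
See: ToolError: not empty
Do: scribe[p='/kotrefla'; c='hatarn']
See: created
Do: strike[p='/kotrefla']
See: ok
Do: listout[p='/']
See: [snuveg/]
Do: translate[v='-6796'; u_from='week'; u_to='h']
See: -1141728
Do: carve[p='/snuveg/smu']
See: ok
Do: translate[v='7393'; u_from='week'; u_to='h']
See: 1242024

Answer: {kotrefla=hatarn, snuveg/, snuveg/flox=kebro}


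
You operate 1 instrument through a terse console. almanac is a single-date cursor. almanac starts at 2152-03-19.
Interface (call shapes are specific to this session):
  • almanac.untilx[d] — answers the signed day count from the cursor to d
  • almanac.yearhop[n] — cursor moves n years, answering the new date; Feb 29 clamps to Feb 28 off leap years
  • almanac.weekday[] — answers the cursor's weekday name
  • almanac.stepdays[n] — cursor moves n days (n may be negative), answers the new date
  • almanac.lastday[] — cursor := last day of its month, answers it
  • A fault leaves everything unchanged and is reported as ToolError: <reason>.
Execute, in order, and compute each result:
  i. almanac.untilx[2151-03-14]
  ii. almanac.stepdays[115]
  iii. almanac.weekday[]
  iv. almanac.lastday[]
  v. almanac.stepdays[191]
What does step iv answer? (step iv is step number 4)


Answer: 2152-07-31

Derivation:
I use untilx(d→2151-03-14), and see -371.
Now I run stepdays(n→115), giving 2152-07-12.
I run weekday, giving Wednesday.
Next I call lastday(), giving 2152-07-31.
I invoke stepdays(n→191), → 2153-02-07.


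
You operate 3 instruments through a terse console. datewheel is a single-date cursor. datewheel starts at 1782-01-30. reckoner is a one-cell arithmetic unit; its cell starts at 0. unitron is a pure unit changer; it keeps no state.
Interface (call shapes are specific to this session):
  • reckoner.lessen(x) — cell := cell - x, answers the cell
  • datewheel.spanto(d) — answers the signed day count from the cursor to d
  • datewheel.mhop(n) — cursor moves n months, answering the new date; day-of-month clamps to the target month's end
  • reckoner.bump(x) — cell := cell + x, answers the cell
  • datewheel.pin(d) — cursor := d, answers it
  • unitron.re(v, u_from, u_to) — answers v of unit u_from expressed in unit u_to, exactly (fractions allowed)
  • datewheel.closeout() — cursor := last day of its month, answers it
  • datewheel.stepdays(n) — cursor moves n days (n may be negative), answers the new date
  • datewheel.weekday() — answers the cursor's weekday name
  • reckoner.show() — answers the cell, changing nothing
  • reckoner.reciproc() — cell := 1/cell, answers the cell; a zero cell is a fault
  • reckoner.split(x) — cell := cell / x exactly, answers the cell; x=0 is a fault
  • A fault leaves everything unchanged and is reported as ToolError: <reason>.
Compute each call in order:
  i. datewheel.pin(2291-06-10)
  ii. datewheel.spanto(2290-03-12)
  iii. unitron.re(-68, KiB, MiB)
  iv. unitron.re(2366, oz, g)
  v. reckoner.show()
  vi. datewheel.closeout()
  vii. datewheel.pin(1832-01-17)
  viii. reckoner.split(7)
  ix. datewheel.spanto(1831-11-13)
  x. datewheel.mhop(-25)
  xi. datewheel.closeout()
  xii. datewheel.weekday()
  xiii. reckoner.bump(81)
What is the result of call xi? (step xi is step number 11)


I call pin(d=2291-06-10), → 2291-06-10.
I try spanto(d=2290-03-12), and observe -455.
Using re(v=-68, u_from=KiB, u_to=MiB): -17/256.
I try re(v=2366, u_from=oz, u_to=g), which returns 53659977371/800000.
Then show, yielding 0.
I call closeout(), and observe 2291-06-30.
I run pin(d=1832-01-17), and get 1832-01-17.
I run split(x=7), and see 0.
Next I call spanto(d=1831-11-13): -65.
Next I call mhop(n=-25), — result: 1829-12-17.
I invoke closeout(), and see 1829-12-31.
I try weekday, and see Thursday.
I invoke bump(x=81): 81.

Answer: 1829-12-31


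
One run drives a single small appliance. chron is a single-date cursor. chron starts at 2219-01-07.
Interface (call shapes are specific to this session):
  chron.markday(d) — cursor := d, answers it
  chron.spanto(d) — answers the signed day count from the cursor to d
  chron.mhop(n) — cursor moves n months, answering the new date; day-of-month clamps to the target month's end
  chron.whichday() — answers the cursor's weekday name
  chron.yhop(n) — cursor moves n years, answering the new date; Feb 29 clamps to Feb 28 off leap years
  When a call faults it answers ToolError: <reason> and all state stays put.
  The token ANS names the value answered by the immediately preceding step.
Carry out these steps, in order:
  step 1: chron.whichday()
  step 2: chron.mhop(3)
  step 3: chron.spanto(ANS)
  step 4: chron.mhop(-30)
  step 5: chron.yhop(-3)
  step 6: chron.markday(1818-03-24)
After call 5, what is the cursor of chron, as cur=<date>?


> chron.whichday
[out] Thursday
> chron.mhop n→3
[out] 2219-04-07
> chron.spanto d→ANS
[out] 0
> chron.mhop n→-30
[out] 2216-10-07
> chron.yhop n→-3
[out] 2213-10-07
> chron.markday d→1818-03-24
[out] 1818-03-24

Answer: cur=2213-10-07


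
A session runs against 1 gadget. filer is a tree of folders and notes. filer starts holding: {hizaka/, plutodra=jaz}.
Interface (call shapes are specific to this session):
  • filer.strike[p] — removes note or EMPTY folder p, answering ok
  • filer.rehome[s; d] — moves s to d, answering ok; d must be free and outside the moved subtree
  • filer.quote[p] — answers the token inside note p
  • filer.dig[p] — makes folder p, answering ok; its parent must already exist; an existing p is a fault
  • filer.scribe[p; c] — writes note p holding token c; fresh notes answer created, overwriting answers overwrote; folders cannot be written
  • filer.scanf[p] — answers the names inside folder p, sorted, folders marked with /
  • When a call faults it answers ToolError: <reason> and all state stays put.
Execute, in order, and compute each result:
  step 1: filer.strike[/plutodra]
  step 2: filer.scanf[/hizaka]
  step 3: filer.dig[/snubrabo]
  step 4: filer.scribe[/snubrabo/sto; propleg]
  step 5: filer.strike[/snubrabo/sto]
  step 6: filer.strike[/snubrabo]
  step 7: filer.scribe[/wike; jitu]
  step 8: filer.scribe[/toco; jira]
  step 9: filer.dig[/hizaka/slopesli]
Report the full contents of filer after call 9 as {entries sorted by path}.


Calling filer.strike on p→/plutodra, and see ok.
Using filer.scanf on p→/hizaka: [].
Next I call filer.dig on p→/snubrabo, — result: ok.
Calling filer.scribe on p→/snubrabo/sto, c→propleg, yielding created.
I use filer.strike on p→/snubrabo/sto, which returns ok.
Then filer.strike on p→/snubrabo, and get ok.
I run filer.scribe on p→/wike, c→jitu, → created.
Then filer.scribe on p→/toco, c→jira, → created.
Using filer.dig on p→/hizaka/slopesli: ok.

Answer: {hizaka/, hizaka/slopesli/, toco=jira, wike=jitu}


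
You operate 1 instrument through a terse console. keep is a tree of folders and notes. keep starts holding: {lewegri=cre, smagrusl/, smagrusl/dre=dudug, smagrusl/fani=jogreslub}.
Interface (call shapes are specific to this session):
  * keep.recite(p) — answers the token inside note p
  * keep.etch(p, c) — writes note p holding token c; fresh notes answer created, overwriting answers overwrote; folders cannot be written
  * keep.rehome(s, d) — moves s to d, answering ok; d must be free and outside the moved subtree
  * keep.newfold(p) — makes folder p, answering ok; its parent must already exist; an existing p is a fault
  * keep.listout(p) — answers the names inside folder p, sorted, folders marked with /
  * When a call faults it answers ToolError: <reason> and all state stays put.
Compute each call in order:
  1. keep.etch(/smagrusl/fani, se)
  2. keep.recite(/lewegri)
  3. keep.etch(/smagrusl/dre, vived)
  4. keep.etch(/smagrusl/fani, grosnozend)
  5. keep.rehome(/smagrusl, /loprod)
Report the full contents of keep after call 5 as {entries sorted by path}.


Answer: {lewegri=cre, loprod/, loprod/dre=vived, loprod/fani=grosnozend}

Derivation:
>> etch(/smagrusl/fani, se)
<< overwrote
>> recite(/lewegri)
<< cre
>> etch(/smagrusl/dre, vived)
<< overwrote
>> etch(/smagrusl/fani, grosnozend)
<< overwrote
>> rehome(/smagrusl, /loprod)
<< ok


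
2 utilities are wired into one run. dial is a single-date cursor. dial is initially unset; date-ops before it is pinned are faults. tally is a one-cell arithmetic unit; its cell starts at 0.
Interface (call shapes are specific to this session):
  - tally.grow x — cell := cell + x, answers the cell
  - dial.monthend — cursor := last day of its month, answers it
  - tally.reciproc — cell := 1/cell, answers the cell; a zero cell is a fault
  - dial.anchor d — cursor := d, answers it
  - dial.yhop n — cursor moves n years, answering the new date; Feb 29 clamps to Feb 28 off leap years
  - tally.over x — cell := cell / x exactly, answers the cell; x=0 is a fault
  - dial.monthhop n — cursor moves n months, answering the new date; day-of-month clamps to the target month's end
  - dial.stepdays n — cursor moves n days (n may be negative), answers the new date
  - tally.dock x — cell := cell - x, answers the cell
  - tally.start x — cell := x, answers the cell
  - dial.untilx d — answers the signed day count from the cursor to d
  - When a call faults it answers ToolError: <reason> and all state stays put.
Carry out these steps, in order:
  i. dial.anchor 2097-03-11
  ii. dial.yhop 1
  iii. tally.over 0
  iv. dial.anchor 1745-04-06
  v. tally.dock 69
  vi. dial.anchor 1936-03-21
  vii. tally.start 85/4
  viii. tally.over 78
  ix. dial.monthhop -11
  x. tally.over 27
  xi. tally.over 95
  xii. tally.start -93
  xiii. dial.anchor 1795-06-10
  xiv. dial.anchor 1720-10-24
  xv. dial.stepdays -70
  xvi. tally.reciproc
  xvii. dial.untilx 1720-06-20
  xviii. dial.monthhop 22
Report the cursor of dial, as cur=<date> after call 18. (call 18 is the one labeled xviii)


Do: anchor[d: 2097-03-11]
See: 2097-03-11
Do: yhop[n: 1]
See: 2098-03-11
Do: over[x: 0]
See: ToolError: division by zero
Do: anchor[d: 1745-04-06]
See: 1745-04-06
Do: dock[x: 69]
See: -69
Do: anchor[d: 1936-03-21]
See: 1936-03-21
Do: start[x: 85/4]
See: 85/4
Do: over[x: 78]
See: 85/312
Do: monthhop[n: -11]
See: 1935-04-21
Do: over[x: 27]
See: 85/8424
Do: over[x: 95]
See: 17/160056
Do: start[x: -93]
See: -93
Do: anchor[d: 1795-06-10]
See: 1795-06-10
Do: anchor[d: 1720-10-24]
See: 1720-10-24
Do: stepdays[n: -70]
See: 1720-08-15
Do: reciproc[]
See: -1/93
Do: untilx[d: 1720-06-20]
See: -56
Do: monthhop[n: 22]
See: 1722-06-15

Answer: cur=1722-06-15


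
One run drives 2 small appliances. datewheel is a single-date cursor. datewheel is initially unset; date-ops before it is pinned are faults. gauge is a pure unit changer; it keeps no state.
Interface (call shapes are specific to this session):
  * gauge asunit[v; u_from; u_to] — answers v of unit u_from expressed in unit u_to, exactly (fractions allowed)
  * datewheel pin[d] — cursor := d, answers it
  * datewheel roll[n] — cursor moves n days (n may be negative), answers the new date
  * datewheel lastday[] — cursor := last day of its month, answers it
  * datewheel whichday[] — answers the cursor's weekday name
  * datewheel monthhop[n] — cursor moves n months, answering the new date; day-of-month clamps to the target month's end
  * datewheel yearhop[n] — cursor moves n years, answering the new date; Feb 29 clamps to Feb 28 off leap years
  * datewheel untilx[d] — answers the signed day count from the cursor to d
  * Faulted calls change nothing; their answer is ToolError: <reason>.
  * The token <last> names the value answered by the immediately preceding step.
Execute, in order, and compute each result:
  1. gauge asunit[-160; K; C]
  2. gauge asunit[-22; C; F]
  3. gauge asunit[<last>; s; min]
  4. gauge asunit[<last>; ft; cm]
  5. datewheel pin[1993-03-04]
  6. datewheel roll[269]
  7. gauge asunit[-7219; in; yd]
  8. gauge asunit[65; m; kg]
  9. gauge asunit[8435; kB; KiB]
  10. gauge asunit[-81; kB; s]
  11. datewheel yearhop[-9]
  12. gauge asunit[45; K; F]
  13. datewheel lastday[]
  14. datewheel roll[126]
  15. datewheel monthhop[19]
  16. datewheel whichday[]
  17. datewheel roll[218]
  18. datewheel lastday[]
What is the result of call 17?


Answer: 1987-06-11

Derivation:
! 1. gauge asunit(v=-160, u_from=K, u_to=C) ~> -8663/20
! 2. gauge asunit(v=-22, u_from=C, u_to=F) ~> -38/5
! 3. gauge asunit(v=<last>, u_from=s, u_to=min) ~> -19/150
! 4. gauge asunit(v=<last>, u_from=ft, u_to=cm) ~> -2413/625
! 5. datewheel pin(d=1993-03-04) ~> 1993-03-04
! 6. datewheel roll(n=269) ~> 1993-11-28
! 7. gauge asunit(v=-7219, u_from=in, u_to=yd) ~> -7219/36
! 8. gauge asunit(v=65, u_from=m, u_to=kg) ~> ToolError: incompatible units
! 9. gauge asunit(v=8435, u_from=kB, u_to=KiB) ~> 1054375/128
! 10. gauge asunit(v=-81, u_from=kB, u_to=s) ~> ToolError: incompatible units
! 11. datewheel yearhop(n=-9) ~> 1984-11-28
! 12. gauge asunit(v=45, u_from=K, u_to=F) ~> -37867/100
! 13. datewheel lastday() ~> 1984-11-30
! 14. datewheel roll(n=126) ~> 1985-04-05
! 15. datewheel monthhop(n=19) ~> 1986-11-05
! 16. datewheel whichday() ~> Wednesday
! 17. datewheel roll(n=218) ~> 1987-06-11
! 18. datewheel lastday() ~> 1987-06-30


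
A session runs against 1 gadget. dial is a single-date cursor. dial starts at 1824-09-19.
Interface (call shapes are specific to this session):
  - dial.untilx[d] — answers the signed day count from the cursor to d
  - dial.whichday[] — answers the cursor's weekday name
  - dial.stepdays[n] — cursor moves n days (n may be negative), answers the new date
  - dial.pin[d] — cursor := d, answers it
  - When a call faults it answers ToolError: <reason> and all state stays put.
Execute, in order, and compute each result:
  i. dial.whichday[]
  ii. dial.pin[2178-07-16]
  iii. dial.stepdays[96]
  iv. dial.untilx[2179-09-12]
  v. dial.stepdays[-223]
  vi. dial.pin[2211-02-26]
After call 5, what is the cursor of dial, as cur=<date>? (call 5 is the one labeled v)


Answer: cur=2178-03-11

Derivation:
Now I run dial.whichday(): Sunday.
I try dial.pin(d: 2178-07-16), — result: 2178-07-16.
I run dial.stepdays(n: 96): 2178-10-20.
Calling dial.untilx(d: 2179-09-12), and see 327.
I invoke dial.stepdays(n: -223), giving 2178-03-11.
I try dial.pin(d: 2211-02-26), which returns 2211-02-26.


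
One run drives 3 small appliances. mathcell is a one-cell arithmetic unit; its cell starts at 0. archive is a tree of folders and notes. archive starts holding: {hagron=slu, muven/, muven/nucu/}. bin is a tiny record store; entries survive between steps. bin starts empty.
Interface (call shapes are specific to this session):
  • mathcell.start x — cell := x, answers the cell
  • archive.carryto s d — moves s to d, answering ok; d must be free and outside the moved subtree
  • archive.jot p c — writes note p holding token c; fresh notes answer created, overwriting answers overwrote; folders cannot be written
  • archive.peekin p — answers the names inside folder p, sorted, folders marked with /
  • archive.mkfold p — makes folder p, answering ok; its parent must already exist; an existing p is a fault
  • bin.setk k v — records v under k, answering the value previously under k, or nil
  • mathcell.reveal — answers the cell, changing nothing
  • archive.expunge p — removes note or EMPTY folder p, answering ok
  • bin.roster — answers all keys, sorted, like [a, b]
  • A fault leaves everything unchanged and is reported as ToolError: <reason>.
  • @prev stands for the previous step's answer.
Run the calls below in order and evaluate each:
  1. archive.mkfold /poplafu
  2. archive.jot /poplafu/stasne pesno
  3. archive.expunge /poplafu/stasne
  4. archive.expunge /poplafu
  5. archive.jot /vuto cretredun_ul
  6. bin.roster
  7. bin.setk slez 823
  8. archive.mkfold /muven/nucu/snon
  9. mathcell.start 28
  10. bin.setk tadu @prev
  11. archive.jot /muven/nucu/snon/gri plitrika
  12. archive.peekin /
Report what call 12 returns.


Answer: [hagron, muven/, vuto]

Derivation:
CALL archive.mkfold[/poplafu]
RET  ok
CALL archive.jot[/poplafu/stasne; pesno]
RET  created
CALL archive.expunge[/poplafu/stasne]
RET  ok
CALL archive.expunge[/poplafu]
RET  ok
CALL archive.jot[/vuto; cretredun_ul]
RET  created
CALL bin.roster[]
RET  []
CALL bin.setk[slez; 823]
RET  nil
CALL archive.mkfold[/muven/nucu/snon]
RET  ok
CALL mathcell.start[28]
RET  28
CALL bin.setk[tadu; @prev]
RET  nil
CALL archive.jot[/muven/nucu/snon/gri; plitrika]
RET  created
CALL archive.peekin[/]
RET  [hagron, muven/, vuto]


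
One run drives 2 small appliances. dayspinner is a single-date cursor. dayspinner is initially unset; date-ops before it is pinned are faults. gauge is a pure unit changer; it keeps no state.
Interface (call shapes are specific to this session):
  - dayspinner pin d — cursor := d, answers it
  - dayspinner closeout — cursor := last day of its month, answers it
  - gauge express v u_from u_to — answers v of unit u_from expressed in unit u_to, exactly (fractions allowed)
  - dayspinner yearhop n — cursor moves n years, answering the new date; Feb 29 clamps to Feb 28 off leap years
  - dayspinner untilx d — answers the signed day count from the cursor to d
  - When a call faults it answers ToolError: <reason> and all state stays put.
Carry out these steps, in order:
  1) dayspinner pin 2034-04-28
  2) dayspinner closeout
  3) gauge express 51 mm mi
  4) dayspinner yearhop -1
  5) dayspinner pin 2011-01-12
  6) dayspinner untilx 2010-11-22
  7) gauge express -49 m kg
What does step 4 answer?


Answer: 2033-04-30

Derivation:
Step: dayspinner pin[2034-04-28]
Result: 2034-04-28
Step: dayspinner closeout[]
Result: 2034-04-30
Step: gauge express[51; mm; mi]
Result: 17/536448
Step: dayspinner yearhop[-1]
Result: 2033-04-30
Step: dayspinner pin[2011-01-12]
Result: 2011-01-12
Step: dayspinner untilx[2010-11-22]
Result: -51
Step: gauge express[-49; m; kg]
Result: ToolError: incompatible units
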